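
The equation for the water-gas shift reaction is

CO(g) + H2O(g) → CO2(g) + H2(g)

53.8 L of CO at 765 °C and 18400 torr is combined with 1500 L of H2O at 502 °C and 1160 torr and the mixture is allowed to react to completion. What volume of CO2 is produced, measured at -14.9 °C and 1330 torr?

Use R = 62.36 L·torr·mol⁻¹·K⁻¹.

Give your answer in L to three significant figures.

n(CO) = PV/RT = (18400 × 53.8) / (62.36 × 1038.15) = 15.29 mol
n(H2O) = PV/RT = (1160 × 1500) / (62.36 × 775.15) = 36.00 mol
For 15.29 mol CO, stoichiometry requires (1/1) × 15.29 = 15.29 mol H2O; 36.00 mol is available, so CO is limiting.
n(CO2) = (1/1) × 15.29 = 15.29 mol
V(CO2) = nRT/P = 15.29 × 62.36 × 258.25 / 1330 = 185.1 L

185 L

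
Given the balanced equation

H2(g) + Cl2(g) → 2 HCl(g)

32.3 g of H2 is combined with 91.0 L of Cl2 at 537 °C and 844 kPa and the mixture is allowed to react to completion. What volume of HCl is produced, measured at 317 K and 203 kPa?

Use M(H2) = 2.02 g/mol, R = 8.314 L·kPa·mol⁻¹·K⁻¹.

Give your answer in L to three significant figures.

n(H2) = 32.3 / 2.02 = 15.99 mol
n(Cl2) = PV/RT = (844 × 91.0) / (8.314 × 810.15) = 11.40 mol
For 15.99 mol H2, stoichiometry requires (1/1) × 15.99 = 15.99 mol Cl2; 11.40 mol is available, so Cl2 is limiting.
n(HCl) = (2/1) × 11.40 = 22.80 mol
V(HCl) = nRT/P = 22.80 × 8.314 × 317 / 203 = 296.0 L

296 L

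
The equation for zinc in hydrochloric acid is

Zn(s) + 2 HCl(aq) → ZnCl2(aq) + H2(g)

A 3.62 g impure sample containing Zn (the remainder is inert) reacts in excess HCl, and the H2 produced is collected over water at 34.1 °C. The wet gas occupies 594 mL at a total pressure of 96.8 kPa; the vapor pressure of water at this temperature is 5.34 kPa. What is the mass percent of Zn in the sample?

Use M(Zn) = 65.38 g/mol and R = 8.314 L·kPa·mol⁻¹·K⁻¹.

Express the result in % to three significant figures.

38.4 %

P(H2) = 96.8 − 5.34 = 91.46 kPa
n(H2) = PV/RT = (91.46 × 0.5940) / (8.314 × 307.25) = 0.02127 mol
n(Zn) = (1/1) × 0.02127 = 0.02127 mol
m(Zn) = 0.02127 × 65.38 = 1.391 g
%Zn = 1.391 / 3.62 × 100 = 38.43%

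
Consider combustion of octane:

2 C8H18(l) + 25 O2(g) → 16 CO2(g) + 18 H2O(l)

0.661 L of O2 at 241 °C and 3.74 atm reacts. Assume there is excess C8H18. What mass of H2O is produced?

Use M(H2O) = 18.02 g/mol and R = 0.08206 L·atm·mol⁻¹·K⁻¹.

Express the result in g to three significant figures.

n(O2) = PV/RT = (3.74 × 0.661) / (0.08206 × 514.15) = 0.05859 mol
n(H2O) = (18/25) × 0.05859 = 0.04218 mol
m(H2O) = 0.04218 × 18.02 = 0.7601 g

0.760 g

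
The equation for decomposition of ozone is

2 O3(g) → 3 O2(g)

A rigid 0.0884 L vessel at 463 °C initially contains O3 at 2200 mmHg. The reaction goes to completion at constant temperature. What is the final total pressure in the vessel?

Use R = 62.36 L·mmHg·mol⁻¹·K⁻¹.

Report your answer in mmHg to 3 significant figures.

3300 mmHg

Rigid vessel, constant T ⇒ P scales with total gas moles (2 → 3).
P_final = (3/2) × 2200 = 3300 mmHg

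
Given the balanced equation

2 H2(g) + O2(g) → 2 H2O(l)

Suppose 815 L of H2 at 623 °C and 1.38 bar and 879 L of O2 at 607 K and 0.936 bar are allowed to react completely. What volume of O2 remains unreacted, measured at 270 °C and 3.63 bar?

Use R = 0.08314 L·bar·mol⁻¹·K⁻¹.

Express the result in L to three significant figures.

109 L

n(H2) = PV/RT = (1.38 × 815) / (0.08314 × 896.15) = 15.10 mol
n(O2) = PV/RT = (0.936 × 879) / (0.08314 × 607) = 16.30 mol
For 15.10 mol H2, stoichiometry requires (1/2) × 15.10 = 7.550 mol O2; 16.30 mol is available, so H2 is limiting.
n(O2) consumed = (1/2) × 15.10 = 7.550 mol; remaining = 16.30 − 7.550 = 8.750 mol
V(O2) = nRT/P = 8.750 × 0.08314 × 543.15 / 3.63 = 108.9 L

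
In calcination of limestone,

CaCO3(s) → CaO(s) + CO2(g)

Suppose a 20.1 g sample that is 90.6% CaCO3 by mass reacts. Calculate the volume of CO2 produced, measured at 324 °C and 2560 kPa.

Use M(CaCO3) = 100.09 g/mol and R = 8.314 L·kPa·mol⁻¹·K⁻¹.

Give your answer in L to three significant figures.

0.353 L

mass of CaCO3 = 20.1 × 90.6/100 = 18.21 g
n(CaCO3) = 18.21 / 100.09 = 0.1819 mol
n(CO2) = (1/1) × 0.1819 = 0.1819 mol
V = nRT/P = 0.1819 × 8.314 × 597.15 / 2560 = 0.3528 L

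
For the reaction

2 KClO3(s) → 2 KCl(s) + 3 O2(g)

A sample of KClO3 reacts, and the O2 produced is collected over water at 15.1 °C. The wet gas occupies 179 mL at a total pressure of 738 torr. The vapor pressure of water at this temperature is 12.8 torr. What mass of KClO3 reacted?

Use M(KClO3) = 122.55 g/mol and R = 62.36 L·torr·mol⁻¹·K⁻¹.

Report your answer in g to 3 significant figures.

0.590 g

P(O2) = 738 − 12.8 = 725.2 torr
n(O2) = PV/RT = (725.2 × 0.1790) / (62.36 × 288.25) = 0.007222 mol
n(KClO3) = (2/3) × 0.007222 = 0.004815 mol
m(KClO3) = 0.004815 × 122.55 = 0.5901 g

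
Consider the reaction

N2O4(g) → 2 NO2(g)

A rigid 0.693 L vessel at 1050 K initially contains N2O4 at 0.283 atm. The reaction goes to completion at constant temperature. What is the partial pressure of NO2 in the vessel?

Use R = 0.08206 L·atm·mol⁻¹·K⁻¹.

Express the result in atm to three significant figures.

n(N2O4)₀ = PV/RT = (0.283 × 0.693) / (0.08206 × 1050) = 0.002276 mol
n(NO2) = (2/1) × 0.002276 = 0.004552 mol
P(NO2) = nRT/V = 0.004552 × 0.08206 × 1050 / 0.693 = 0.5660 atm

0.566 atm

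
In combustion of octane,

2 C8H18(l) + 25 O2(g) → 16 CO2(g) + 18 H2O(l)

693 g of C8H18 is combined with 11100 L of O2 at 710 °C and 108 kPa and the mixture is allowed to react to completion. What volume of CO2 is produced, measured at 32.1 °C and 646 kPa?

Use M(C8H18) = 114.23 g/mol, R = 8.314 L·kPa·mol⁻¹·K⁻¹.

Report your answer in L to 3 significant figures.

191 L

n(C8H18) = 693 / 114.23 = 6.067 mol
n(O2) = PV/RT = (108 × 11100) / (8.314 × 983.15) = 146.7 mol
For 6.067 mol C8H18, stoichiometry requires (25/2) × 6.067 = 75.84 mol O2; 146.7 mol is available, so C8H18 is limiting.
n(CO2) = (16/2) × 6.067 = 48.54 mol
V(CO2) = nRT/P = 48.54 × 8.314 × 305.25 / 646 = 190.7 L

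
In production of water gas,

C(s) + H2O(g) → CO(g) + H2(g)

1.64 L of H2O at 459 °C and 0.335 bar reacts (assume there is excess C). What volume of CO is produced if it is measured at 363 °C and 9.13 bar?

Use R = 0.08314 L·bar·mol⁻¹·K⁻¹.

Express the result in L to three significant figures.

n(H2O) = PV/RT = (0.335 × 1.64) / (0.08314 × 732.15) = 0.009026 mol
n(CO) = (1/1) × 0.009026 = 0.009026 mol
V = nRT/P = 0.009026 × 0.08314 × 636.15 / 9.13 = 0.05229 L

0.0523 L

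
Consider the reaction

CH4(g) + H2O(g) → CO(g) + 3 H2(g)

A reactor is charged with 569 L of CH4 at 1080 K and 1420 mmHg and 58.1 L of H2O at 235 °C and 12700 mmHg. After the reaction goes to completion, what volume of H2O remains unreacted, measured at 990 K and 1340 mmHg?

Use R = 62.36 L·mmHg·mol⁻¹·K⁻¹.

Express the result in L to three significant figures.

n(CH4) = PV/RT = (1420 × 569) / (62.36 × 1080) = 12.00 mol
n(H2O) = PV/RT = (12700 × 58.1) / (62.36 × 508.15) = 23.29 mol
For 12.00 mol CH4, stoichiometry requires (1/1) × 12.00 = 12.00 mol H2O; 23.29 mol is available, so CH4 is limiting.
n(H2O) consumed = (1/1) × 12.00 = 12.00 mol; remaining = 23.29 − 12.00 = 11.29 mol
V(H2O) = nRT/P = 11.29 × 62.36 × 990 / 1340 = 520.2 L

520 L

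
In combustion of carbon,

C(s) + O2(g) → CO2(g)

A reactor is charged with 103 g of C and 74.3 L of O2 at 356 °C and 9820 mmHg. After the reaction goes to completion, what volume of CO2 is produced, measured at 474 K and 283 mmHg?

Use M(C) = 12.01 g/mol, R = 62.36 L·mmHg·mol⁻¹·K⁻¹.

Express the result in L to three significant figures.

896 L

n(C) = 103 / 12.01 = 8.576 mol
n(O2) = PV/RT = (9820 × 74.3) / (62.36 × 629.15) = 18.60 mol
For 8.576 mol C, stoichiometry requires (1/1) × 8.576 = 8.576 mol O2; 18.60 mol is available, so C is limiting.
n(CO2) = (1/1) × 8.576 = 8.576 mol
V(CO2) = nRT/P = 8.576 × 62.36 × 474 / 283 = 895.7 L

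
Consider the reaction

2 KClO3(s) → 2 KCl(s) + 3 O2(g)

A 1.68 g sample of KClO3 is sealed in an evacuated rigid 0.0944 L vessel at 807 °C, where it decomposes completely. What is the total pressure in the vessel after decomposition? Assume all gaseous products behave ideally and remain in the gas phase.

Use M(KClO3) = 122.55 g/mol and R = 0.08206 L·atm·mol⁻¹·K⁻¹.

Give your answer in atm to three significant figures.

n(KClO3) = 1.68 / 122.55 = 0.01371 mol
n(gas produced) = (3/2) × 0.01371 = 0.02056 mol
P = nRT/V = 0.02056 × 0.08206 × 1080.15 / 0.0944 = 19.30 atm

19.3 atm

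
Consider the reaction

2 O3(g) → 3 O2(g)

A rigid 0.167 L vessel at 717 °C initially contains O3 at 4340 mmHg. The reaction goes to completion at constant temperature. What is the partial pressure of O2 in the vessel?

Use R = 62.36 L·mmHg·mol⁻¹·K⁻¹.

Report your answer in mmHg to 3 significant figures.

n(O3)₀ = PV/RT = (4340 × 0.167) / (62.36 × 990.15) = 0.01174 mol
n(O2) = (3/2) × 0.01174 = 0.01761 mol
P(O2) = nRT/V = 0.01761 × 62.36 × 990.15 / 0.167 = 6511 mmHg

6510 mmHg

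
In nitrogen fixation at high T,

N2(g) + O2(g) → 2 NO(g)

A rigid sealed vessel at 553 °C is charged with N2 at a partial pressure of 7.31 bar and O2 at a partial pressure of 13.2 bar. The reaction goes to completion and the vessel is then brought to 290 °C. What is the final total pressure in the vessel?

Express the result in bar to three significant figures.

Because the vessel is rigid and T is held at 553 °C, work the stoichiometry in partial pressures (P_i = n_iRT/V).
P(O2) required for 7.31 bar of N2 = (1/1) × 7.31 = 7.310 bar; available 13.2 bar, so N2 is limiting.
P(O2) remaining = 13.2 − (1/1) × 7.31 = 5.890 bar
P(gaseous products) = (2)/1 × 7.31 = 14.62 bar
P_total at 553 °C = 5.890 + 14.62 = 20.51 bar
Scaling to 290 °C: P = 20.51 × 563.15/826.15 = 13.98 bar

14.0 bar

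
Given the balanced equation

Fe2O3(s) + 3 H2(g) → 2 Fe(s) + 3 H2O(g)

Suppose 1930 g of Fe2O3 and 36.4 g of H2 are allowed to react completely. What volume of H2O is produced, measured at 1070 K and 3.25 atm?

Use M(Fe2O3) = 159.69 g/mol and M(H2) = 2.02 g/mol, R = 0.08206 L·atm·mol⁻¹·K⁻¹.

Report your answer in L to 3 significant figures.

n(Fe2O3) = 1930 / 159.69 = 12.09 mol
n(H2) = 36.4 / 2.02 = 18.02 mol
For 12.09 mol Fe2O3, stoichiometry requires (3/1) × 12.09 = 36.27 mol H2; 18.02 mol is available, so H2 is limiting.
n(H2O) = (3/3) × 18.02 = 18.02 mol
V(H2O) = nRT/P = 18.02 × 0.08206 × 1070 / 3.25 = 486.8 L

487 L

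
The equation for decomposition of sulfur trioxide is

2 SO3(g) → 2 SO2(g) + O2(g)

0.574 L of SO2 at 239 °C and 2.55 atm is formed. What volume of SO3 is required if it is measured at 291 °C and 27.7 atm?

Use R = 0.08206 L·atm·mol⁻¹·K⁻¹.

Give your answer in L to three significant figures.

0.0582 L

n(SO2) = PV/RT = (2.55 × 0.574) / (0.08206 × 512.15) = 0.03483 mol
n(SO3) = (2/2) × 0.03483 = 0.03483 mol
V = nRT/P = 0.03483 × 0.08206 × 564.15 / 27.7 = 0.05821 L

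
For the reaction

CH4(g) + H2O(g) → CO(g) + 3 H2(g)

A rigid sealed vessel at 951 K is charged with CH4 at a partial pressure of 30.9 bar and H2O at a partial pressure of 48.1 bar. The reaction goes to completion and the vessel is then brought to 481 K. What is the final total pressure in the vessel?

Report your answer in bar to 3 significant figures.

71.2 bar

At constant V, partial pressures at 951 K are proportional to moles, so apply stoichiometry directly to pressures.
P(H2O) required for 30.9 bar of CH4 = (1/1) × 30.9 = 30.90 bar; available 48.1 bar, so CH4 is limiting.
P(H2O) remaining = 48.1 − (1/1) × 30.9 = 17.20 bar
P(gaseous products) = (1+3)/1 × 30.9 = 123.6 bar
P_total at 951 K = 17.20 + 123.6 = 140.8 bar
Scaling to 481 K: P = 140.8 × 481/951 = 71.21 bar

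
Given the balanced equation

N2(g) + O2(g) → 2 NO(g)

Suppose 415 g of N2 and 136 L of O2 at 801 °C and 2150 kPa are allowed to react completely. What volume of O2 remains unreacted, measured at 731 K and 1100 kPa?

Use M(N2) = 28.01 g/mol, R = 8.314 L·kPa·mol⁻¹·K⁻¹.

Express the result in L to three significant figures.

n(N2) = 415 / 28.01 = 14.82 mol
n(O2) = PV/RT = (2150 × 136) / (8.314 × 1074.15) = 32.74 mol
For 14.82 mol N2, stoichiometry requires (1/1) × 14.82 = 14.82 mol O2; 32.74 mol is available, so N2 is limiting.
n(O2) consumed = (1/1) × 14.82 = 14.82 mol; remaining = 32.74 − 14.82 = 17.92 mol
V(O2) = nRT/P = 17.92 × 8.314 × 731 / 1100 = 99.01 L

99.0 L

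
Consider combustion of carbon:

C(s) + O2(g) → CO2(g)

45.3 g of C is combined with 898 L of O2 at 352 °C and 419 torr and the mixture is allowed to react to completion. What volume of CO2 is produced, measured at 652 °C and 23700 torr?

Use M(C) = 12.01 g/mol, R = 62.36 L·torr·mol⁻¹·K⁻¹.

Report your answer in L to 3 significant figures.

9.18 L

n(C) = 45.3 / 12.01 = 3.772 mol
n(O2) = PV/RT = (419 × 898) / (62.36 × 625.15) = 9.652 mol
For 3.772 mol C, stoichiometry requires (1/1) × 3.772 = 3.772 mol O2; 9.652 mol is available, so C is limiting.
n(CO2) = (1/1) × 3.772 = 3.772 mol
V(CO2) = nRT/P = 3.772 × 62.36 × 925.15 / 23700 = 9.182 L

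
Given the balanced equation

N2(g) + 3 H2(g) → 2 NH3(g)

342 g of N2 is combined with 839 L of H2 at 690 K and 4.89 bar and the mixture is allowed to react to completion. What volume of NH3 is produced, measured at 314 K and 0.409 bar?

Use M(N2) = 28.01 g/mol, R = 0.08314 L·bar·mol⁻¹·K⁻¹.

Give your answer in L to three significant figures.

1560 L

n(N2) = 342 / 28.01 = 12.21 mol
n(H2) = PV/RT = (4.89 × 839) / (0.08314 × 690) = 71.52 mol
For 12.21 mol N2, stoichiometry requires (3/1) × 12.21 = 36.63 mol H2; 71.52 mol is available, so N2 is limiting.
n(NH3) = (2/1) × 12.21 = 24.42 mol
V(NH3) = nRT/P = 24.42 × 0.08314 × 314 / 0.409 = 1559 L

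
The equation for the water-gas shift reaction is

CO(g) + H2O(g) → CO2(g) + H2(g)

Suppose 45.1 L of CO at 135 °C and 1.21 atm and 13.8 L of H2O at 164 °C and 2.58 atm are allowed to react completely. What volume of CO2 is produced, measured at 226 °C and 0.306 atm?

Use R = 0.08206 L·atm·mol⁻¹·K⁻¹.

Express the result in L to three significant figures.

133 L

n(CO) = PV/RT = (1.21 × 45.1) / (0.08206 × 408.15) = 1.629 mol
n(H2O) = PV/RT = (2.58 × 13.8) / (0.08206 × 437.15) = 0.9925 mol
For 1.629 mol CO, stoichiometry requires (1/1) × 1.629 = 1.629 mol H2O; 0.9925 mol is available, so H2O is limiting.
n(CO2) = (1/1) × 0.9925 = 0.9925 mol
V(CO2) = nRT/P = 0.9925 × 0.08206 × 499.15 / 0.306 = 132.9 L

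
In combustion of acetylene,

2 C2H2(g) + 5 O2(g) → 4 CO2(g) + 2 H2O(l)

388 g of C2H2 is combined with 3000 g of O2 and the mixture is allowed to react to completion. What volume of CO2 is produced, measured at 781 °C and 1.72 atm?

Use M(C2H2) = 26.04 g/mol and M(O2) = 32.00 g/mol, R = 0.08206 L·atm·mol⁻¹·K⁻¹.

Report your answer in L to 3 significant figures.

1500 L

n(C2H2) = 388 / 26.04 = 14.90 mol
n(O2) = 3000 / 32.00 = 93.75 mol
For 14.90 mol C2H2, stoichiometry requires (5/2) × 14.90 = 37.25 mol O2; 93.75 mol is available, so C2H2 is limiting.
n(CO2) = (4/2) × 14.90 = 29.80 mol
V(CO2) = nRT/P = 29.80 × 0.08206 × 1054.15 / 1.72 = 1499 L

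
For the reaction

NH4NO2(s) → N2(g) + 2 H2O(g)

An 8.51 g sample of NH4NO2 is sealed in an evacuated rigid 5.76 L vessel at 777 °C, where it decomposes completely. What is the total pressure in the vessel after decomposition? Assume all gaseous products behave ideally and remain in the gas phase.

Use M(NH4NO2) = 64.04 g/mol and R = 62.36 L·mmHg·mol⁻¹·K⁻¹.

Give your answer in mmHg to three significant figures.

n(NH4NO2) = 8.51 / 64.04 = 0.1329 mol
n(gas produced) = (3/1) × 0.1329 = 0.3987 mol
P = nRT/V = 0.3987 × 62.36 × 1050.15 / 5.76 = 4533 mmHg

4530 mmHg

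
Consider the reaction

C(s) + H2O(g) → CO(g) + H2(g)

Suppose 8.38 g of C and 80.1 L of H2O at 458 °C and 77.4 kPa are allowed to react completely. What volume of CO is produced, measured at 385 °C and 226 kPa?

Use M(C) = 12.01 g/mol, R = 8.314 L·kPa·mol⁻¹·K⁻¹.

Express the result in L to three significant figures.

n(C) = 8.38 / 12.01 = 0.6978 mol
n(H2O) = PV/RT = (77.4 × 80.1) / (8.314 × 731.15) = 1.020 mol
For 0.6978 mol C, stoichiometry requires (1/1) × 0.6978 = 0.6978 mol H2O; 1.020 mol is available, so C is limiting.
n(CO) = (1/1) × 0.6978 = 0.6978 mol
V(CO) = nRT/P = 0.6978 × 8.314 × 658.15 / 226 = 16.89 L

16.9 L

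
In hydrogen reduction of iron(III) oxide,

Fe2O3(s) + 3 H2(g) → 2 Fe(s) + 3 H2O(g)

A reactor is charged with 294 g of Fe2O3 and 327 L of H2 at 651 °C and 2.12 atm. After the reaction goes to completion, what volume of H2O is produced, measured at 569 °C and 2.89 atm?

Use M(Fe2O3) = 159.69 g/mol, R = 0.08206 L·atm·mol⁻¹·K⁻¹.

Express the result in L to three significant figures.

132 L

n(Fe2O3) = 294 / 159.69 = 1.841 mol
n(H2) = PV/RT = (2.12 × 327) / (0.08206 × 924.15) = 9.141 mol
For 1.841 mol Fe2O3, stoichiometry requires (3/1) × 1.841 = 5.523 mol H2; 9.141 mol is available, so Fe2O3 is limiting.
n(H2O) = (3/1) × 1.841 = 5.523 mol
V(H2O) = nRT/P = 5.523 × 0.08206 × 842.15 / 2.89 = 132.1 L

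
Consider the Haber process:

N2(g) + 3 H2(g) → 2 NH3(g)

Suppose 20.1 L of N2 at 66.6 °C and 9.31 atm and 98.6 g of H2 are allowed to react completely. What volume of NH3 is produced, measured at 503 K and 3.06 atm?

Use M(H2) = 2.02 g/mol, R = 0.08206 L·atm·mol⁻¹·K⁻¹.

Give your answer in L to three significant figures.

181 L

n(N2) = PV/RT = (9.31 × 20.1) / (0.08206 × 339.75) = 6.712 mol
n(H2) = 98.6 / 2.02 = 48.81 mol
For 6.712 mol N2, stoichiometry requires (3/1) × 6.712 = 20.14 mol H2; 48.81 mol is available, so N2 is limiting.
n(NH3) = (2/1) × 6.712 = 13.42 mol
V(NH3) = nRT/P = 13.42 × 0.08206 × 503 / 3.06 = 181.0 L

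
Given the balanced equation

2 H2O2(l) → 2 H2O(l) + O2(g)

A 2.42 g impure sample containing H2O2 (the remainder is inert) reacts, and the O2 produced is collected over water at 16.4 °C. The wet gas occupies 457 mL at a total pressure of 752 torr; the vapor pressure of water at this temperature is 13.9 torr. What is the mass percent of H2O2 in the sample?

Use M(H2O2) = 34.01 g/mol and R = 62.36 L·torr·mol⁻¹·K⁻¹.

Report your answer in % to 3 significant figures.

P(O2) = 752 − 13.9 = 738.1 torr
n(O2) = PV/RT = (738.1 × 0.4570) / (62.36 × 289.55) = 0.01868 mol
n(H2O2) = (2/1) × 0.01868 = 0.03736 mol
m(H2O2) = 0.03736 × 34.01 = 1.271 g
%H2O2 = 1.271 / 2.42 × 100 = 52.52%

52.5 %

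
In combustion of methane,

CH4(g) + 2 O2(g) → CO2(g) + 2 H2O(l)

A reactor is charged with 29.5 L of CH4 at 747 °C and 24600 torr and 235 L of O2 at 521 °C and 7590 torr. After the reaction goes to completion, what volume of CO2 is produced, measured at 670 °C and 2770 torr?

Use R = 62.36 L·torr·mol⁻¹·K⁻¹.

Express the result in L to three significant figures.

n(CH4) = PV/RT = (24600 × 29.5) / (62.36 × 1020.15) = 11.41 mol
n(O2) = PV/RT = (7590 × 235) / (62.36 × 794.15) = 36.02 mol
For 11.41 mol CH4, stoichiometry requires (2/1) × 11.41 = 22.82 mol O2; 36.02 mol is available, so CH4 is limiting.
n(CO2) = (1/1) × 11.41 = 11.41 mol
V(CO2) = nRT/P = 11.41 × 62.36 × 943.15 / 2770 = 242.3 L

242 L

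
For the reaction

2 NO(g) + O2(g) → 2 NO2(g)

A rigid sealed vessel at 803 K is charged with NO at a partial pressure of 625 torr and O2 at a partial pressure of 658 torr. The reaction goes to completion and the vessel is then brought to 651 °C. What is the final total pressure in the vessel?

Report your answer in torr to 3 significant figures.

Because the vessel is rigid and T is held at 803 K, work the stoichiometry in partial pressures (P_i = n_iRT/V).
P(O2) required for 625 torr of NO = (1/2) × 625 = 312.5 torr; available 658 torr, so NO is limiting.
P(O2) remaining = 658 − (1/2) × 625 = 345.5 torr
P(gaseous products) = (2)/2 × 625 = 625.0 torr
P_total at 803 K = 345.5 + 625.0 = 970.5 torr
Scaling to 651 °C: P = 970.5 × 924.15/803 = 1117 torr

1120 torr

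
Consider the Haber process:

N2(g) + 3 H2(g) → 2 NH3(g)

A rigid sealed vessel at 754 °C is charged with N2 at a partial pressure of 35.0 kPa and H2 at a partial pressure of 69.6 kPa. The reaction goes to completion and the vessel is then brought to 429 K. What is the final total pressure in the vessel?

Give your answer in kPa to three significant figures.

24.3 kPa

At constant V, partial pressures at 754 °C are proportional to moles, so apply stoichiometry directly to pressures.
P(H2) required for 35.0 kPa of N2 = (3/1) × 35.0 = 105.0 kPa; available 69.6 kPa, so H2 is limiting.
P(N2) remaining = 35.0 − (1/3) × 69.6 = 11.80 kPa
P(gaseous products) = (2)/3 × 69.6 = 46.40 kPa
P_total at 754 °C = 11.80 + 46.40 = 58.20 kPa
Scaling to 429 K: P = 58.20 × 429/1027.15 = 24.31 kPa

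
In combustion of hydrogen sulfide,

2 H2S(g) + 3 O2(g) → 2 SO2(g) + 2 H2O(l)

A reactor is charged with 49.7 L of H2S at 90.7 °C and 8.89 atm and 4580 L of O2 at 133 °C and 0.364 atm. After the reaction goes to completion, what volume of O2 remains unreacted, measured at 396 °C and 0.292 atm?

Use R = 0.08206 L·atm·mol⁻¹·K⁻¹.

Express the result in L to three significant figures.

5230 L

n(H2S) = PV/RT = (8.89 × 49.7) / (0.08206 × 363.85) = 14.80 mol
n(O2) = PV/RT = (0.364 × 4580) / (0.08206 × 406.15) = 50.02 mol
For 14.80 mol H2S, stoichiometry requires (3/2) × 14.80 = 22.20 mol O2; 50.02 mol is available, so H2S is limiting.
n(O2) consumed = (3/2) × 14.80 = 22.20 mol; remaining = 50.02 − 22.20 = 27.82 mol
V(O2) = nRT/P = 27.82 × 0.08206 × 669.15 / 0.292 = 5232 L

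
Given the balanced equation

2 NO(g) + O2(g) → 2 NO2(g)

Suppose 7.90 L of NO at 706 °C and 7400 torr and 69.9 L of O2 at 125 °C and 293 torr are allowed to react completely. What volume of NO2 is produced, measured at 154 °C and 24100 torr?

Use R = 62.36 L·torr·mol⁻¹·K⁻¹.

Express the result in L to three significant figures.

1.06 L

n(NO) = PV/RT = (7400 × 7.90) / (62.36 × 979.15) = 0.9574 mol
n(O2) = PV/RT = (293 × 69.9) / (62.36 × 398.15) = 0.8249 mol
For 0.9574 mol NO, stoichiometry requires (1/2) × 0.9574 = 0.4787 mol O2; 0.8249 mol is available, so NO is limiting.
n(NO2) = (2/2) × 0.9574 = 0.9574 mol
V(NO2) = nRT/P = 0.9574 × 62.36 × 427.15 / 24100 = 1.058 L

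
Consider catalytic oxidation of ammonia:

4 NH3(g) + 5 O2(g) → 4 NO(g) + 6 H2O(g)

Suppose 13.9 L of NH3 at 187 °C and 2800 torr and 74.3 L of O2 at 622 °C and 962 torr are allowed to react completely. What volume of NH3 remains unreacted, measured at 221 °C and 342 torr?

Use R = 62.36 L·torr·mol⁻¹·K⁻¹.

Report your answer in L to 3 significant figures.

n(NH3) = PV/RT = (2800 × 13.9) / (62.36 × 460.15) = 1.356 mol
n(O2) = PV/RT = (962 × 74.3) / (62.36 × 895.15) = 1.280 mol
For 1.356 mol NH3, stoichiometry requires (5/4) × 1.356 = 1.695 mol O2; 1.280 mol is available, so O2 is limiting.
n(NH3) consumed = (4/5) × 1.280 = 1.024 mol; remaining = 1.356 − 1.024 = 0.3320 mol
V(NH3) = nRT/P = 0.3320 × 62.36 × 494.15 / 342 = 29.91 L

29.9 L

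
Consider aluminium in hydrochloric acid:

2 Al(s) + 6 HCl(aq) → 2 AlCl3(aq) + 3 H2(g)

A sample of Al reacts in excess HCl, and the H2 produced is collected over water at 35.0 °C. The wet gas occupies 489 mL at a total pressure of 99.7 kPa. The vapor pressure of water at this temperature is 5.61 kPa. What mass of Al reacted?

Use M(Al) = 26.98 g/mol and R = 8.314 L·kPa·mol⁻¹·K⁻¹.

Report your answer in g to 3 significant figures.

P(H2) = 99.7 − 5.61 = 94.09 kPa
n(H2) = PV/RT = (94.09 × 0.4890) / (8.314 × 308.15) = 0.01796 mol
n(Al) = (2/3) × 0.01796 = 0.01197 mol
m(Al) = 0.01197 × 26.98 = 0.3230 g

0.323 g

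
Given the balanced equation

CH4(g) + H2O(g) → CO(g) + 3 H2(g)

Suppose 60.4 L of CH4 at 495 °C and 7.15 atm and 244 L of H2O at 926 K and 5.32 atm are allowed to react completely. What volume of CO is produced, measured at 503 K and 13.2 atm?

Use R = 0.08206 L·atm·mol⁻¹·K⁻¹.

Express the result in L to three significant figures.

n(CH4) = PV/RT = (7.15 × 60.4) / (0.08206 × 768.15) = 6.851 mol
n(H2O) = PV/RT = (5.32 × 244) / (0.08206 × 926) = 17.08 mol
For 6.851 mol CH4, stoichiometry requires (1/1) × 6.851 = 6.851 mol H2O; 17.08 mol is available, so CH4 is limiting.
n(CO) = (1/1) × 6.851 = 6.851 mol
V(CO) = nRT/P = 6.851 × 0.08206 × 503 / 13.2 = 21.42 L

21.4 L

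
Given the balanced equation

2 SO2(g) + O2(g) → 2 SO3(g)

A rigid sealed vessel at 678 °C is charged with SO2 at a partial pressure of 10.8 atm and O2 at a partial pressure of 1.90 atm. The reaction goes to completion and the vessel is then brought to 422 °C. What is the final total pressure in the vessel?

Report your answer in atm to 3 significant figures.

Because the vessel is rigid and T is held at 678 °C, work the stoichiometry in partial pressures (P_i = n_iRT/V).
P(O2) required for 10.8 atm of SO2 = (1/2) × 10.8 = 5.400 atm; available 1.90 atm, so O2 is limiting.
P(SO2) remaining = 10.8 − (2/1) × 1.90 = 7.000 atm
P(gaseous products) = (2)/1 × 1.90 = 3.800 atm
P_total at 678 °C = 7.000 + 3.800 = 10.80 atm
Scaling to 422 °C: P = 10.80 × 695.15/951.15 = 7.893 atm

7.89 atm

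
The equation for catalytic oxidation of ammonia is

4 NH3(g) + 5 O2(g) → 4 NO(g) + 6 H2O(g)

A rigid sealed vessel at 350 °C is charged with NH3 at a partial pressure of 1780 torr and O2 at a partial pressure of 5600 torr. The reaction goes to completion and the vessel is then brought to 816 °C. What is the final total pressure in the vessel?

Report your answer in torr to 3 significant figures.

13700 torr

At constant V, partial pressures at 350 °C are proportional to moles, so apply stoichiometry directly to pressures.
P(O2) required for 1780 torr of NH3 = (5/4) × 1780 = 2225 torr; available 5600 torr, so NH3 is limiting.
P(O2) remaining = 5600 − (5/4) × 1780 = 3375 torr
P(gaseous products) = (4+6)/4 × 1780 = 4450 torr
P_total at 350 °C = 3375 + 4450 = 7825 torr
Scaling to 816 °C: P = 7825 × 1089.15/623.15 = 13680 torr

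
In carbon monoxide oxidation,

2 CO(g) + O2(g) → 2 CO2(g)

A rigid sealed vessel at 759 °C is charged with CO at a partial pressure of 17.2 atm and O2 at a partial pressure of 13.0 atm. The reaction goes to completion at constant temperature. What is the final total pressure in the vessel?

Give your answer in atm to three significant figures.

21.6 atm

Because the vessel is rigid and T is held at 759 °C, work the stoichiometry in partial pressures (P_i = n_iRT/V).
P(O2) required for 17.2 atm of CO = (1/2) × 17.2 = 8.600 atm; available 13.0 atm, so CO is limiting.
P(O2) remaining = 13.0 − (1/2) × 17.2 = 4.400 atm
P(gaseous products) = (2)/2 × 17.2 = 17.20 atm
P_total at 759 °C = 4.400 + 17.20 = 21.60 atm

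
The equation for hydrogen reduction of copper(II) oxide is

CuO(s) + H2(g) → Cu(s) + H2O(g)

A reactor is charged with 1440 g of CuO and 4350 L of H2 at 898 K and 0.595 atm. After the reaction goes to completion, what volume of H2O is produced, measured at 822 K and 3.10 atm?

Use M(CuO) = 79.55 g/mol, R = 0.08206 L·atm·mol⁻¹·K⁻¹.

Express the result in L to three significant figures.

394 L

n(CuO) = 1440 / 79.55 = 18.10 mol
n(H2) = PV/RT = (0.595 × 4350) / (0.08206 × 898) = 35.12 mol
For 18.10 mol CuO, stoichiometry requires (1/1) × 18.10 = 18.10 mol H2; 35.12 mol is available, so CuO is limiting.
n(H2O) = (1/1) × 18.10 = 18.10 mol
V(H2O) = nRT/P = 18.10 × 0.08206 × 822 / 3.10 = 393.8 L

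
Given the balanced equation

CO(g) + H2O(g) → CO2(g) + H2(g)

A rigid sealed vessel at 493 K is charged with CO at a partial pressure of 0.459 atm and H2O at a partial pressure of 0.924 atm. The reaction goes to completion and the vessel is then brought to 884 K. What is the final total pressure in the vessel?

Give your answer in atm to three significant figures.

With V and T fixed, P_i ∝ n_i, so the mole ratios apply directly to partial pressures at 493 K.
P(H2O) required for 0.459 atm of CO = (1/1) × 0.459 = 0.4590 atm; available 0.924 atm, so CO is limiting.
P(H2O) remaining = 0.924 − (1/1) × 0.459 = 0.4650 atm
P(gaseous products) = (1+1)/1 × 0.459 = 0.9180 atm
P_total at 493 K = 0.4650 + 0.9180 = 1.383 atm
Scaling to 884 K: P = 1.383 × 884/493 = 2.480 atm

2.48 atm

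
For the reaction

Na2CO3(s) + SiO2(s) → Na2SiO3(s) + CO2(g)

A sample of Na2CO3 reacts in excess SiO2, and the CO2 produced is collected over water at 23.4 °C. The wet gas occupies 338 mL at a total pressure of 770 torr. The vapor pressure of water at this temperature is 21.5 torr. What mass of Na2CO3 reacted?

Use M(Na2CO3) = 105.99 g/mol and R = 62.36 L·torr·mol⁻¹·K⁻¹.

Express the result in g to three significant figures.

P(CO2) = 770 − 21.5 = 748.5 torr
n(CO2) = PV/RT = (748.5 × 0.3380) / (62.36 × 296.55) = 0.01368 mol
n(Na2CO3) = (1/1) × 0.01368 = 0.01368 mol
m(Na2CO3) = 0.01368 × 105.99 = 1.450 g

1.45 g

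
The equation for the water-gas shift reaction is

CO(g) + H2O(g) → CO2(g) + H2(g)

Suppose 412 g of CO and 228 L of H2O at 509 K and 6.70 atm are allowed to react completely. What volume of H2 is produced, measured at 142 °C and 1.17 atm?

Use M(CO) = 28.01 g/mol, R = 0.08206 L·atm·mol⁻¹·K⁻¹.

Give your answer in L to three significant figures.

428 L

n(CO) = 412 / 28.01 = 14.71 mol
n(H2O) = PV/RT = (6.70 × 228) / (0.08206 × 509) = 36.57 mol
For 14.71 mol CO, stoichiometry requires (1/1) × 14.71 = 14.71 mol H2O; 36.57 mol is available, so CO is limiting.
n(H2) = (1/1) × 14.71 = 14.71 mol
V(H2) = nRT/P = 14.71 × 0.08206 × 415.15 / 1.17 = 428.3 L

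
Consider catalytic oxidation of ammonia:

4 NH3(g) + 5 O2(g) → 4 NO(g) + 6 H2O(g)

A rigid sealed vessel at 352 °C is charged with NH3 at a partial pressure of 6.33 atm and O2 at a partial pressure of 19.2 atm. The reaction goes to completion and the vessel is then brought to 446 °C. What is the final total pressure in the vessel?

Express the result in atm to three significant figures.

31.2 atm

Because the vessel is rigid and T is held at 352 °C, work the stoichiometry in partial pressures (P_i = n_iRT/V).
P(O2) required for 6.33 atm of NH3 = (5/4) × 6.33 = 7.912 atm; available 19.2 atm, so NH3 is limiting.
P(O2) remaining = 19.2 − (5/4) × 6.33 = 11.29 atm
P(gaseous products) = (4+6)/4 × 6.33 = 15.82 atm
P_total at 352 °C = 11.29 + 15.82 = 27.11 atm
Scaling to 446 °C: P = 27.11 × 719.15/625.15 = 31.19 atm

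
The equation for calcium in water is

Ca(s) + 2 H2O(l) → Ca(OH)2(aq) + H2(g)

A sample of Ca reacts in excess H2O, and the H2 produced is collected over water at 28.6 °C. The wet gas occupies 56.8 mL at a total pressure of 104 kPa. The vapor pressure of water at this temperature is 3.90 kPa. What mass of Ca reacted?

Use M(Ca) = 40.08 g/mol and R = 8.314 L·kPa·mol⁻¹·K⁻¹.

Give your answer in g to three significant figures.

P(H2) = 104 − 3.90 = 100.1 kPa
n(H2) = PV/RT = (100.1 × 0.05680) / (8.314 × 301.75) = 0.002266 mol
n(Ca) = (1/1) × 0.002266 = 0.002266 mol
m(Ca) = 0.002266 × 40.08 = 0.09082 g

0.0908 g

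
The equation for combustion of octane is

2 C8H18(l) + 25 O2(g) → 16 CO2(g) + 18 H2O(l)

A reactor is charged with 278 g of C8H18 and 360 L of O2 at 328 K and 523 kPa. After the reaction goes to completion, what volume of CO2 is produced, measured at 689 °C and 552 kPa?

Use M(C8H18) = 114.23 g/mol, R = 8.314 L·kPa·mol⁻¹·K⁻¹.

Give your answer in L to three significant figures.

282 L

n(C8H18) = 278 / 114.23 = 2.434 mol
n(O2) = PV/RT = (523 × 360) / (8.314 × 328) = 69.04 mol
For 2.434 mol C8H18, stoichiometry requires (25/2) × 2.434 = 30.43 mol O2; 69.04 mol is available, so C8H18 is limiting.
n(CO2) = (16/2) × 2.434 = 19.47 mol
V(CO2) = nRT/P = 19.47 × 8.314 × 962.15 / 552 = 282.1 L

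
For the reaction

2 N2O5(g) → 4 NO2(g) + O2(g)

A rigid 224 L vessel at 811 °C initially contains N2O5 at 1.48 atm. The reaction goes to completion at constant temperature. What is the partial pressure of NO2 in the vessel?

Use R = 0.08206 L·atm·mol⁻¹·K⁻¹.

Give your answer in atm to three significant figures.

n(N2O5)₀ = PV/RT = (1.48 × 224) / (0.08206 × 1084.15) = 3.726 mol
n(NO2) = (4/2) × 3.726 = 7.452 mol
P(NO2) = nRT/V = 7.452 × 0.08206 × 1084.15 / 224 = 2.960 atm

2.96 atm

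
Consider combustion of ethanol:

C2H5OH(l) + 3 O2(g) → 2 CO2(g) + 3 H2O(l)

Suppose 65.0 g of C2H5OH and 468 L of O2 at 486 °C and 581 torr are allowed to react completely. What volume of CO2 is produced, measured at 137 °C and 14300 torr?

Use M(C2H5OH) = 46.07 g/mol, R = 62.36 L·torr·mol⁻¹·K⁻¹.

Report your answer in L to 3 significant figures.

5.05 L

n(C2H5OH) = 65.0 / 46.07 = 1.411 mol
n(O2) = PV/RT = (581 × 468) / (62.36 × 759.15) = 5.744 mol
For 1.411 mol C2H5OH, stoichiometry requires (3/1) × 1.411 = 4.233 mol O2; 5.744 mol is available, so C2H5OH is limiting.
n(CO2) = (2/1) × 1.411 = 2.822 mol
V(CO2) = nRT/P = 2.822 × 62.36 × 410.15 / 14300 = 5.047 L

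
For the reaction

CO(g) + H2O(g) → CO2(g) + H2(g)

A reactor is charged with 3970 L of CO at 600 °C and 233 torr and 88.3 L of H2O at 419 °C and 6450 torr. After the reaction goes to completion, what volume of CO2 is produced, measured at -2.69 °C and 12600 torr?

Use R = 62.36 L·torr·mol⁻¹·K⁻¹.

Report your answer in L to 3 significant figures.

17.7 L

n(CO) = PV/RT = (233 × 3970) / (62.36 × 873.15) = 16.99 mol
n(H2O) = PV/RT = (6450 × 88.3) / (62.36 × 692.15) = 13.20 mol
For 16.99 mol CO, stoichiometry requires (1/1) × 16.99 = 16.99 mol H2O; 13.20 mol is available, so H2O is limiting.
n(CO2) = (1/1) × 13.20 = 13.20 mol
V(CO2) = nRT/P = 13.20 × 62.36 × 270.46 / 12600 = 17.67 L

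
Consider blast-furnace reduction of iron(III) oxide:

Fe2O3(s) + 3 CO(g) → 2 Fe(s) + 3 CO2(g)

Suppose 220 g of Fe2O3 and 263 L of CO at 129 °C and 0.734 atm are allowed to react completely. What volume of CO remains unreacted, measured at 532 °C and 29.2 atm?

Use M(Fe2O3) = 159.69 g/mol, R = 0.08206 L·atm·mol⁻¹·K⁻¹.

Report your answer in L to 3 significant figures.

n(Fe2O3) = 220 / 159.69 = 1.378 mol
n(CO) = PV/RT = (0.734 × 263) / (0.08206 × 402.15) = 5.850 mol
For 1.378 mol Fe2O3, stoichiometry requires (3/1) × 1.378 = 4.134 mol CO; 5.850 mol is available, so Fe2O3 is limiting.
n(CO) consumed = (3/1) × 1.378 = 4.134 mol; remaining = 5.850 − 4.134 = 1.716 mol
V(CO) = nRT/P = 1.716 × 0.08206 × 805.15 / 29.2 = 3.883 L

3.88 L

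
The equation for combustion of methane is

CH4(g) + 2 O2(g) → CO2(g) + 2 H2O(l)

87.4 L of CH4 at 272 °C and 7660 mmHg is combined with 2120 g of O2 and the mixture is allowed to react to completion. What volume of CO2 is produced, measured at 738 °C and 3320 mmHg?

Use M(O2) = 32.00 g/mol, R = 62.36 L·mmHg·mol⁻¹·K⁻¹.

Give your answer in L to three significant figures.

374 L

n(CH4) = PV/RT = (7660 × 87.4) / (62.36 × 545.15) = 19.69 mol
n(O2) = 2120 / 32.00 = 66.25 mol
For 19.69 mol CH4, stoichiometry requires (2/1) × 19.69 = 39.38 mol O2; 66.25 mol is available, so CH4 is limiting.
n(CO2) = (1/1) × 19.69 = 19.69 mol
V(CO2) = nRT/P = 19.69 × 62.36 × 1011.15 / 3320 = 374.0 L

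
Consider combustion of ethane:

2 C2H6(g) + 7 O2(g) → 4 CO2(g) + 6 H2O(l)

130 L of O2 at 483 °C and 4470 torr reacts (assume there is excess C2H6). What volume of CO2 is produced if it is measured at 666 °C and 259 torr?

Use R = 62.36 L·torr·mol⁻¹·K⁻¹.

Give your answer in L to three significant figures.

n(O2) = PV/RT = (4470 × 130) / (62.36 × 756.15) = 12.32 mol
n(CO2) = (4/7) × 12.32 = 7.040 mol
V = nRT/P = 7.040 × 62.36 × 939.15 / 259 = 1592 L

1590 L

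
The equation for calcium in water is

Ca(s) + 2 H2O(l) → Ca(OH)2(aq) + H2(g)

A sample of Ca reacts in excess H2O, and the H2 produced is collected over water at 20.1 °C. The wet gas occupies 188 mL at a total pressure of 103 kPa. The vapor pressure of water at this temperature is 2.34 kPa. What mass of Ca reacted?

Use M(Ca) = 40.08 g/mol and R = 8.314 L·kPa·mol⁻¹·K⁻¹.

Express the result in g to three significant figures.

0.311 g

P(H2) = 103 − 2.34 = 100.7 kPa
n(H2) = PV/RT = (100.7 × 0.1880) / (8.314 × 293.25) = 0.007765 mol
n(Ca) = (1/1) × 0.007765 = 0.007765 mol
m(Ca) = 0.007765 × 40.08 = 0.3112 g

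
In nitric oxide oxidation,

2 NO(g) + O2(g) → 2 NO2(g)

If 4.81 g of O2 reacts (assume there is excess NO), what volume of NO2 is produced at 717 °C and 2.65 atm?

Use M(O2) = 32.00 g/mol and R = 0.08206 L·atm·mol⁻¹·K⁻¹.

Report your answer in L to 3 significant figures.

n(O2) = 4.810 / 32.00 = 0.1503 mol
n(NO2) = (2/1) × 0.1503 = 0.3006 mol
V = nRT/P = 0.3006 × 0.08206 × 990.15 / 2.65 = 9.217 L

9.22 L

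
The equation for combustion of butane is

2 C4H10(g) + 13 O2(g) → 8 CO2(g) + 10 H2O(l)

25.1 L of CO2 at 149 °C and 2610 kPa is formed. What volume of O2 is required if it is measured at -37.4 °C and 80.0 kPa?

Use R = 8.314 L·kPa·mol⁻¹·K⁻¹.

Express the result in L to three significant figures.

743 L

n(CO2) = PV/RT = (2610 × 25.1) / (8.314 × 422.15) = 18.67 mol
n(O2) = (13/8) × 18.67 = 30.34 mol
V = nRT/P = 30.34 × 8.314 × 235.75 / 80.0 = 743.3 L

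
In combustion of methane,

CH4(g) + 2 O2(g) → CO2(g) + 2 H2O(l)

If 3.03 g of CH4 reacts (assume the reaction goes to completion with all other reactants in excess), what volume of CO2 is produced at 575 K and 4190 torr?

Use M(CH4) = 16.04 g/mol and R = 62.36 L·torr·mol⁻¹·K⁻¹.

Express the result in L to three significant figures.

1.62 L

n(CH4) = 3.030 / 16.04 = 0.1889 mol
n(CO2) = (1/1) × 0.1889 = 0.1889 mol
V = nRT/P = 0.1889 × 62.36 × 575 / 4190 = 1.617 L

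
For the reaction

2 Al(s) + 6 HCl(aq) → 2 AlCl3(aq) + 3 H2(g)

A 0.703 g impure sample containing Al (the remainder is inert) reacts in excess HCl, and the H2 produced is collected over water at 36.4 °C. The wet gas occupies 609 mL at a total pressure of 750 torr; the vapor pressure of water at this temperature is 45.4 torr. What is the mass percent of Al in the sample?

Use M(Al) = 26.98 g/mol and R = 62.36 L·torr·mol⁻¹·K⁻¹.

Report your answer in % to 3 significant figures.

56.9 %

P(H2) = 750 − 45.4 = 704.6 torr
n(H2) = PV/RT = (704.6 × 0.6090) / (62.36 × 309.55) = 0.02223 mol
n(Al) = (2/3) × 0.02223 = 0.01482 mol
m(Al) = 0.01482 × 26.98 = 0.3998 g
%Al = 0.3998 / 0.703 × 100 = 56.87%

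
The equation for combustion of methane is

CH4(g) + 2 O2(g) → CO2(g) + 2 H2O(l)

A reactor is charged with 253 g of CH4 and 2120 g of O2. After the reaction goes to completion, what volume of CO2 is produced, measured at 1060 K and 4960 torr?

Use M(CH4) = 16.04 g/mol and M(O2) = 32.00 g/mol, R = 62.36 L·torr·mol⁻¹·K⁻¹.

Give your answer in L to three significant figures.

n(CH4) = 253 / 16.04 = 15.77 mol
n(O2) = 2120 / 32.00 = 66.25 mol
For 15.77 mol CH4, stoichiometry requires (2/1) × 15.77 = 31.54 mol O2; 66.25 mol is available, so CH4 is limiting.
n(CO2) = (1/1) × 15.77 = 15.77 mol
V(CO2) = nRT/P = 15.77 × 62.36 × 1060 / 4960 = 210.2 L

210 L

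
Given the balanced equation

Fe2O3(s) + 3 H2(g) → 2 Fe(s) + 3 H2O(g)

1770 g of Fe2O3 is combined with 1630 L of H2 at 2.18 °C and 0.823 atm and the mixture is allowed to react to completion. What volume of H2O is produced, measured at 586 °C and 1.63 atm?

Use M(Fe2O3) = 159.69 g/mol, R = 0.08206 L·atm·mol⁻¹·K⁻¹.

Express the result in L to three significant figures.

1440 L

n(Fe2O3) = 1770 / 159.69 = 11.08 mol
n(H2) = PV/RT = (0.823 × 1630) / (0.08206 × 275.33) = 59.37 mol
For 11.08 mol Fe2O3, stoichiometry requires (3/1) × 11.08 = 33.24 mol H2; 59.37 mol is available, so Fe2O3 is limiting.
n(H2O) = (3/1) × 11.08 = 33.24 mol
V(H2O) = nRT/P = 33.24 × 0.08206 × 859.15 / 1.63 = 1438 L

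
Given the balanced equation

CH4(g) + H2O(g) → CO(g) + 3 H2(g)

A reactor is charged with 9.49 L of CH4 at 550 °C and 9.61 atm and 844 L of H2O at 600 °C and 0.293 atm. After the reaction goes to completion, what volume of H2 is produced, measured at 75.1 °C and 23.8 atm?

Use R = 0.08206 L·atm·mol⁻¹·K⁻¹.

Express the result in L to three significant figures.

4.86 L

n(CH4) = PV/RT = (9.61 × 9.49) / (0.08206 × 823.15) = 1.350 mol
n(H2O) = PV/RT = (0.293 × 844) / (0.08206 × 873.15) = 3.451 mol
For 1.350 mol CH4, stoichiometry requires (1/1) × 1.350 = 1.350 mol H2O; 3.451 mol is available, so CH4 is limiting.
n(H2) = (3/1) × 1.350 = 4.050 mol
V(H2) = nRT/P = 4.050 × 0.08206 × 348.25 / 23.8 = 4.863 L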